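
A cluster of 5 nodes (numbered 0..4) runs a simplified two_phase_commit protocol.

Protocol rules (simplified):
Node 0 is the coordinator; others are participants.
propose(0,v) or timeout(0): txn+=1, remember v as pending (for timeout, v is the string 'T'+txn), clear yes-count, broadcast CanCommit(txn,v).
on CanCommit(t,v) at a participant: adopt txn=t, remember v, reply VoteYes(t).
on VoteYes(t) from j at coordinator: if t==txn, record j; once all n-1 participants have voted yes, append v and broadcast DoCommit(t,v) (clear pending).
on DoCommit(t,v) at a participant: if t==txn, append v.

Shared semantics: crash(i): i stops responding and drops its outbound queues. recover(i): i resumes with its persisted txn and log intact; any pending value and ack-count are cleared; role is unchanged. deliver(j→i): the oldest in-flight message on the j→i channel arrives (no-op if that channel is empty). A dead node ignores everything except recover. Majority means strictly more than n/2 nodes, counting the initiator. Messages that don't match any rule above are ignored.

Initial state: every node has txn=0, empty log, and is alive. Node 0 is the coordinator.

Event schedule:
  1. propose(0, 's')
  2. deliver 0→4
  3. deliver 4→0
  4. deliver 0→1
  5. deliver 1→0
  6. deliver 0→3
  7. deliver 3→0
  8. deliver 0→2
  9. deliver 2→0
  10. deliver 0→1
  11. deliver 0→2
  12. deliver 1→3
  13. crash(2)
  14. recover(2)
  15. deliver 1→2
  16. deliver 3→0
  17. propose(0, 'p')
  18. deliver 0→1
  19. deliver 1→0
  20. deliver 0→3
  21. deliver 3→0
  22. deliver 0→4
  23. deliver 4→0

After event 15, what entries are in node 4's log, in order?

empty

[1] propose(0,'s') → N0(coor t1 [-])
[2] deliver 0→4 → N4(part t1 [-])
[3] deliver 4→0 → ∅
[4] deliver 0→1 → N1(part t1 [-])
[5] deliver 1→0 → ∅
[6] deliver 0→3 → N3(part t1 [-])
[7] deliver 3→0 → ∅
[8] deliver 0→2 → N2(part t1 [-])
[9] deliver 2→0 → N0(coor t1 [s])
[10] deliver 0→1 → N1(part t1 [s])
[11] deliver 0→2 → N2(part t1 [s])
[12] deliver 1→3 → ∅
[13] crash(2) → N2(✗part t1 [s])
[14] recover(2) → N2(part t1 [s])
[15] deliver 1→2 → ∅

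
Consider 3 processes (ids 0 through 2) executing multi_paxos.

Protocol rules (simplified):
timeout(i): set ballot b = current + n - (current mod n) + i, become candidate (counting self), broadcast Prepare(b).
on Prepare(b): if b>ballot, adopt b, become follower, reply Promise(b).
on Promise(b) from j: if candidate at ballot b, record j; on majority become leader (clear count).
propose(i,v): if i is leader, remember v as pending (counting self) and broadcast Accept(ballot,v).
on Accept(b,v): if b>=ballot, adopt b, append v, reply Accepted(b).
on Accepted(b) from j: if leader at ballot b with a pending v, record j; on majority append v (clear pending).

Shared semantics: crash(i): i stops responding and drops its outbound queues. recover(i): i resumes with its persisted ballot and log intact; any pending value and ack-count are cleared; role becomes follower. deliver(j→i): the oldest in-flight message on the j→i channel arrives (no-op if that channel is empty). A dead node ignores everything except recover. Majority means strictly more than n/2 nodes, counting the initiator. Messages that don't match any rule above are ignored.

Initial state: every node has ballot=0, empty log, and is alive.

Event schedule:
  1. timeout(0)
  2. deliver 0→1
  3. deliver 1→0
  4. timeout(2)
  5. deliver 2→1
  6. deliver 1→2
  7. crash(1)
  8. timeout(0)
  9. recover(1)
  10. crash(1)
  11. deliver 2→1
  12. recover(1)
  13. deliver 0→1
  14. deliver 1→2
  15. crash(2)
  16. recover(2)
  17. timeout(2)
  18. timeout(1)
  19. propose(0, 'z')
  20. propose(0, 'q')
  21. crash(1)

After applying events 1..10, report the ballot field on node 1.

1. timeout(0):  <0:cand b3 ->
2. deliver 0→1:  <1:foll b3 ->
3. deliver 1→0:  <0:lead b3 ->
4. timeout(2):  <2:cand b5 ->
5. deliver 2→1:  <1:foll b5 ->
6. deliver 1→2:  <2:lead b5 ->
7. crash(1):  <1:✗foll b5 ->
8. timeout(0):  <0:cand b6 ->
9. recover(1):  <1:foll b5 ->
10. crash(1):  <1:✗foll b5 ->

5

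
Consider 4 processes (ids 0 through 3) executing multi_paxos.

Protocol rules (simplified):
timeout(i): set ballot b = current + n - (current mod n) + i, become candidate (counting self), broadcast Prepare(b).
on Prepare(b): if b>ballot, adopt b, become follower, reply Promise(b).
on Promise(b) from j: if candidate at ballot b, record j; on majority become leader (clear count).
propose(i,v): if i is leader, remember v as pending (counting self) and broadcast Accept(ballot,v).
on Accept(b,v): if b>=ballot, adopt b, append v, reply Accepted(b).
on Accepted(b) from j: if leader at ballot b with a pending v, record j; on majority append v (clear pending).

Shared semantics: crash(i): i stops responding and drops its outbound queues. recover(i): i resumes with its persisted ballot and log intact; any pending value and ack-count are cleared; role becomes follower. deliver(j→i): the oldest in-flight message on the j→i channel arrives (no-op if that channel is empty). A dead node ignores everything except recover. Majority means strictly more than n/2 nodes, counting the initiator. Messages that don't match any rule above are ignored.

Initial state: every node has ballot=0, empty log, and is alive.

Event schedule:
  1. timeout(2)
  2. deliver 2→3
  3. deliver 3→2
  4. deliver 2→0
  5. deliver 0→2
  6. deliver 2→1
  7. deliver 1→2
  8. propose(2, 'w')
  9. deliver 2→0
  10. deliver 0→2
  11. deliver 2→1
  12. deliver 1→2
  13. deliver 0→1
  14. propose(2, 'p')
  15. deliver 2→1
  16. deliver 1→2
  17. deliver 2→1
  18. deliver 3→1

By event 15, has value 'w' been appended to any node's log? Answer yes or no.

yes

1. timeout(2):  <2:cand b6 ->
2. deliver 2→3:  <3:foll b6 ->
3. deliver 3→2:  nop
4. deliver 2→0:  <0:foll b6 ->
5. deliver 0→2:  <2:lead b6 ->
6. deliver 2→1:  <1:foll b6 ->
7. deliver 1→2:  nop
8. propose(2,'w'):  nop
9. deliver 2→0:  <0:foll b6 w>
10. deliver 0→2:  nop
11. deliver 2→1:  <1:foll b6 w>
12. deliver 1→2:  <2:lead b6 w>
13. deliver 0→1:  nop
14. propose(2,'p'):  nop
15. deliver 2→1:  <1:foll b6 w,p>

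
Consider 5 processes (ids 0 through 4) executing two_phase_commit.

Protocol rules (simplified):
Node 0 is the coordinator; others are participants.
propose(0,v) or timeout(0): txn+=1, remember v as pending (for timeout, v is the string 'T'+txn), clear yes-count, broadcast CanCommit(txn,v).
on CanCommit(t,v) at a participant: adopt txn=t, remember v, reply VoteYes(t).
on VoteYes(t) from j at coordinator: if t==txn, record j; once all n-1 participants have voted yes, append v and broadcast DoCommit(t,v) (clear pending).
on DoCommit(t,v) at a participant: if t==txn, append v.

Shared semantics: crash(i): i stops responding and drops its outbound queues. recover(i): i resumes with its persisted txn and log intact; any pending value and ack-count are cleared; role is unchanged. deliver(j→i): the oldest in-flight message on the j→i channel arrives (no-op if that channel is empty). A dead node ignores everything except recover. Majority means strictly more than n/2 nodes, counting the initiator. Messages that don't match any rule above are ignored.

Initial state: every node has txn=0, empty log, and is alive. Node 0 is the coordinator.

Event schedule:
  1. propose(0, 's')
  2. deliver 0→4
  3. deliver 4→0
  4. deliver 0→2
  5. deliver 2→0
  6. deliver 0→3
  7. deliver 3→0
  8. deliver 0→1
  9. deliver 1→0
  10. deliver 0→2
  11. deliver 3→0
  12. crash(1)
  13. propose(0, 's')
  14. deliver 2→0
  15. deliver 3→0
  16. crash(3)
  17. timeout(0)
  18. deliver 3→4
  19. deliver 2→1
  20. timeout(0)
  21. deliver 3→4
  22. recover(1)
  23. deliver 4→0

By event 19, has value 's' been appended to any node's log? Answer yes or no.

yes

after 1 — propose(0,'s'): n0:coor/t1/[-]
after 2 — deliver 0→4: n4:part/t1/[-]
after 3 — deliver 4→0: ·
after 4 — deliver 0→2: n2:part/t1/[-]
after 5 — deliver 2→0: ·
after 6 — deliver 0→3: n3:part/t1/[-]
after 7 — deliver 3→0: ·
after 8 — deliver 0→1: n1:part/t1/[-]
after 9 — deliver 1→0: n0:coor/t1/[s]
after 10 — deliver 0→2: n2:part/t1/[s]
after 11 — deliver 3→0: ·
after 12 — crash(1): n1:✗part/t1/[-]
after 13 — propose(0,'s'): n0:coor/t2/[s]
after 14 — deliver 2→0: ·
after 15 — deliver 3→0: ·
after 16 — crash(3): n3:✗part/t1/[-]
after 17 — timeout(0): n0:coor/t3/[s]
after 18 — deliver 3→4: ·
after 19 — deliver 2→1: ·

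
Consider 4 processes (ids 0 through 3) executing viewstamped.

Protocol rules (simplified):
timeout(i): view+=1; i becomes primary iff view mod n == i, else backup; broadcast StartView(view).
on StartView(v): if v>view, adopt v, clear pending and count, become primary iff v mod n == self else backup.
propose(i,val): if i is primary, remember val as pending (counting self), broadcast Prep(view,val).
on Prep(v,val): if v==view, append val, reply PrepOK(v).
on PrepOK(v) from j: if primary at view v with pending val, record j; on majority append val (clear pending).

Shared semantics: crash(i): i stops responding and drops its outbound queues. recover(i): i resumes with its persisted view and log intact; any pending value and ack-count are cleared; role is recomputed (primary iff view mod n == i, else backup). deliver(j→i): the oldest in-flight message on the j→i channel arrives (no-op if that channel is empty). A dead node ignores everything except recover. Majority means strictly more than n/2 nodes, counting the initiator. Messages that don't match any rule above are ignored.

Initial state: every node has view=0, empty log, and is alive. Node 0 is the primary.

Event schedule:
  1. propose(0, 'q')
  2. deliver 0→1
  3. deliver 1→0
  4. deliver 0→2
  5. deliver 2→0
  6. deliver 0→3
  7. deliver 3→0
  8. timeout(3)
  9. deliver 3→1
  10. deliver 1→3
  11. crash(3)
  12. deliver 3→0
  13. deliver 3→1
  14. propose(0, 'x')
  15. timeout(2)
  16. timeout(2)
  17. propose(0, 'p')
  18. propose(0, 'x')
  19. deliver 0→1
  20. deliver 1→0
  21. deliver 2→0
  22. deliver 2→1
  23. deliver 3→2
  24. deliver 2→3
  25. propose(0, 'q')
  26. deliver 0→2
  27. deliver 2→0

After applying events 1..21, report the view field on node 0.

1. propose(0,'q'):  nop
2. deliver 0→1:  <1:back v0 q>
3. deliver 1→0:  nop
4. deliver 0→2:  <2:back v0 q>
5. deliver 2→0:  <0:prim v0 q>
6. deliver 0→3:  <3:back v0 q>
7. deliver 3→0:  nop
8. timeout(3):  <3:back v1 q>
9. deliver 3→1:  <1:prim v1 q>
10. deliver 1→3:  nop
11. crash(3):  <3:✗back v1 q>
12. deliver 3→0:  nop
13. deliver 3→1:  nop
14. propose(0,'x'):  nop
15. timeout(2):  <2:back v1 q>
16. timeout(2):  <2:prim v2 q>
17. propose(0,'p'):  nop
18. propose(0,'x'):  nop
19. deliver 0→1:  nop
20. deliver 1→0:  nop
21. deliver 2→0:  <0:back v1 q>

1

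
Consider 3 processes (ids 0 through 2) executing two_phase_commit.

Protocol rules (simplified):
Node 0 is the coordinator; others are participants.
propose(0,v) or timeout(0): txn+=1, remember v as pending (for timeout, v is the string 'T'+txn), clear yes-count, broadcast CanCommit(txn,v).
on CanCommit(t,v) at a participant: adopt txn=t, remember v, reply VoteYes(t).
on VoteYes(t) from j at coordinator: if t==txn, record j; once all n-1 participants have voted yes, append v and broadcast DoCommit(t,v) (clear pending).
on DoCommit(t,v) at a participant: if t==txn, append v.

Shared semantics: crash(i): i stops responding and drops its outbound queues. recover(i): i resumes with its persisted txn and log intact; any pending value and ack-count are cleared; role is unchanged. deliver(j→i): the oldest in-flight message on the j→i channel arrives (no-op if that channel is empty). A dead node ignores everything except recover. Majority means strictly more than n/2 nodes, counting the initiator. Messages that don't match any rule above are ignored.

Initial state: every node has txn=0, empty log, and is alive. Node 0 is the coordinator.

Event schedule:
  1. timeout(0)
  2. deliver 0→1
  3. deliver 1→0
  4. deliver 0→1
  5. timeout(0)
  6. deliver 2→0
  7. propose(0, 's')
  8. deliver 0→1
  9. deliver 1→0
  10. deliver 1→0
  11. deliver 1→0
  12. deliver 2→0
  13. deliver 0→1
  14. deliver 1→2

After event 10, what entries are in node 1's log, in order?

after 1 — timeout(0): n0:coor/t1/[-]
after 2 — deliver 0→1: n1:part/t1/[-]
after 3 — deliver 1→0: ·
after 4 — deliver 0→1: ·
after 5 — timeout(0): n0:coor/t2/[-]
after 6 — deliver 2→0: ·
after 7 — propose(0,'s'): n0:coor/t3/[-]
after 8 — deliver 0→1: n1:part/t2/[-]
after 9 — deliver 1→0: ·
after 10 — deliver 1→0: ·

empty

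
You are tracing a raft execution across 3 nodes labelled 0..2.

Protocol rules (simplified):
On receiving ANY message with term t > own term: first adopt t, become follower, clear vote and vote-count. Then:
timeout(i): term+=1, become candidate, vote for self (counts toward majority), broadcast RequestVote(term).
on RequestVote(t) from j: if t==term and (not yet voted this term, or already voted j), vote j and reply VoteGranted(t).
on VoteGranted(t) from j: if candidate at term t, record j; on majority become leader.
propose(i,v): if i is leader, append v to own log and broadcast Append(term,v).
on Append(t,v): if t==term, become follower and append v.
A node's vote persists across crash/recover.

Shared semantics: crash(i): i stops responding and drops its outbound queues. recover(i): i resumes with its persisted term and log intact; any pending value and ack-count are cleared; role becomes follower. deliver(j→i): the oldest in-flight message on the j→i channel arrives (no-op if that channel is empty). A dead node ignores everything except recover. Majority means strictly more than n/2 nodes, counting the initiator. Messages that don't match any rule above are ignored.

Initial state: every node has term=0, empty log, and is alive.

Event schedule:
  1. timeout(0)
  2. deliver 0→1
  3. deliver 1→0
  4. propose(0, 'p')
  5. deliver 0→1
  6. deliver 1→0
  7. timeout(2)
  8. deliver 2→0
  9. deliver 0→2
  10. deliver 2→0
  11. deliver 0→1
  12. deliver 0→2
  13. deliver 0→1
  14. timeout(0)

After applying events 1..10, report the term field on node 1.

1

after 1 — timeout(0): n0:cand/t1/[-]
after 2 — deliver 0→1: n1:foll/t1/[-]
after 3 — deliver 1→0: n0:lead/t1/[-]
after 4 — propose(0,'p'): n0:lead/t1/[p]
after 5 — deliver 0→1: n1:foll/t1/[p]
after 6 — deliver 1→0: ·
after 7 — timeout(2): n2:cand/t1/[-]
after 8 — deliver 2→0: ·
after 9 — deliver 0→2: ·
after 10 — deliver 2→0: ·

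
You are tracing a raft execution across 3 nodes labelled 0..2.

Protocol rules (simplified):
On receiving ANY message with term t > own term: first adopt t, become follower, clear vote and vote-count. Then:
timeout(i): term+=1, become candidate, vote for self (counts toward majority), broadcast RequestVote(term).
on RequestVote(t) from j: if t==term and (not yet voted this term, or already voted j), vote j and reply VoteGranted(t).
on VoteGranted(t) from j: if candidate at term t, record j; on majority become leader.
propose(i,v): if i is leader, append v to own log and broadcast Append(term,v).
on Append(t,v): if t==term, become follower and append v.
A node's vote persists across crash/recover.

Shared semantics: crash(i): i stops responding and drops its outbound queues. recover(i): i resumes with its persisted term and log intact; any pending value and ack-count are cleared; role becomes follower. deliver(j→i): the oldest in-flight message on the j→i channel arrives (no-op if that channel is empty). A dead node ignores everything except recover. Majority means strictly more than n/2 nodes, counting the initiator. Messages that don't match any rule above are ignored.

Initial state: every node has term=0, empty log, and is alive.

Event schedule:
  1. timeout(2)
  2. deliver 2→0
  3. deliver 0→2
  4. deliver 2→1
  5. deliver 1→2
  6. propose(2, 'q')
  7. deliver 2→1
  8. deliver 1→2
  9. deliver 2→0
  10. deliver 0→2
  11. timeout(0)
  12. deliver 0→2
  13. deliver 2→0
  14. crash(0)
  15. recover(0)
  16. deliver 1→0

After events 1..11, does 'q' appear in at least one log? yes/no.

after 1 — timeout(2): n2:cand/t1/[-]
after 2 — deliver 2→0: n0:foll/t1/[-]
after 3 — deliver 0→2: n2:lead/t1/[-]
after 4 — deliver 2→1: n1:foll/t1/[-]
after 5 — deliver 1→2: ·
after 6 — propose(2,'q'): n2:lead/t1/[q]
after 7 — deliver 2→1: n1:foll/t1/[q]
after 8 — deliver 1→2: ·
after 9 — deliver 2→0: n0:foll/t1/[q]
after 10 — deliver 0→2: ·
after 11 — timeout(0): n0:cand/t2/[q]

yes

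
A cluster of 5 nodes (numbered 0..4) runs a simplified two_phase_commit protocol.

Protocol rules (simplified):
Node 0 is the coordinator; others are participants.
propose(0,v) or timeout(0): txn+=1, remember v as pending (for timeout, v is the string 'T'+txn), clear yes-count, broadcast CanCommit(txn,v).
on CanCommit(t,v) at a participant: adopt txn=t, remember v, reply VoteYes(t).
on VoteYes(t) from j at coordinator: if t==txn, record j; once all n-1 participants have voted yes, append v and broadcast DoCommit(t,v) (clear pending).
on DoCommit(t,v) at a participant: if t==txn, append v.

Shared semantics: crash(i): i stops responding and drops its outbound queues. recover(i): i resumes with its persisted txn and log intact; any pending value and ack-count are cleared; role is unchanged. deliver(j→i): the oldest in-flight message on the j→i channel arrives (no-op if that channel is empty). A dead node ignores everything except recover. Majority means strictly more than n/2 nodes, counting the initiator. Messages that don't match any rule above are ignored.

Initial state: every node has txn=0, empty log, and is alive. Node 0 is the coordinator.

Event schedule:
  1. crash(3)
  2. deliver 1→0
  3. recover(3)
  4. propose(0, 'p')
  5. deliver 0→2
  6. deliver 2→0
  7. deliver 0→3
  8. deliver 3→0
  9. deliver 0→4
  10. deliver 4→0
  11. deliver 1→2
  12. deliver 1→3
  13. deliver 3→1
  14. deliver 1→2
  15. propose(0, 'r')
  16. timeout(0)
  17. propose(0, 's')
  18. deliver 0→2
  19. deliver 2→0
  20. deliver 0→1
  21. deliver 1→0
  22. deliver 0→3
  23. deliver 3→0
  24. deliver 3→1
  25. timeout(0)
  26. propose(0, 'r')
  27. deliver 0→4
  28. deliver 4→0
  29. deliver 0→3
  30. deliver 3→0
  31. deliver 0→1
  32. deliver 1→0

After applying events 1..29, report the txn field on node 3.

3

after 1 — crash(3): n3:✗part/t0/[-]
after 2 — deliver 1→0: ·
after 3 — recover(3): n3:part/t0/[-]
after 4 — propose(0,'p'): n0:coor/t1/[-]
after 5 — deliver 0→2: n2:part/t1/[-]
after 6 — deliver 2→0: ·
after 7 — deliver 0→3: n3:part/t1/[-]
after 8 — deliver 3→0: ·
after 9 — deliver 0→4: n4:part/t1/[-]
after 10 — deliver 4→0: ·
after 11 — deliver 1→2: ·
after 12 — deliver 1→3: ·
after 13 — deliver 3→1: ·
after 14 — deliver 1→2: ·
after 15 — propose(0,'r'): n0:coor/t2/[-]
after 16 — timeout(0): n0:coor/t3/[-]
after 17 — propose(0,'s'): n0:coor/t4/[-]
after 18 — deliver 0→2: n2:part/t2/[-]
after 19 — deliver 2→0: ·
after 20 — deliver 0→1: n1:part/t1/[-]
after 21 — deliver 1→0: ·
after 22 — deliver 0→3: n3:part/t2/[-]
after 23 — deliver 3→0: ·
after 24 — deliver 3→1: ·
after 25 — timeout(0): n0:coor/t5/[-]
after 26 — propose(0,'r'): n0:coor/t6/[-]
after 27 — deliver 0→4: n4:part/t2/[-]
after 28 — deliver 4→0: ·
after 29 — deliver 0→3: n3:part/t3/[-]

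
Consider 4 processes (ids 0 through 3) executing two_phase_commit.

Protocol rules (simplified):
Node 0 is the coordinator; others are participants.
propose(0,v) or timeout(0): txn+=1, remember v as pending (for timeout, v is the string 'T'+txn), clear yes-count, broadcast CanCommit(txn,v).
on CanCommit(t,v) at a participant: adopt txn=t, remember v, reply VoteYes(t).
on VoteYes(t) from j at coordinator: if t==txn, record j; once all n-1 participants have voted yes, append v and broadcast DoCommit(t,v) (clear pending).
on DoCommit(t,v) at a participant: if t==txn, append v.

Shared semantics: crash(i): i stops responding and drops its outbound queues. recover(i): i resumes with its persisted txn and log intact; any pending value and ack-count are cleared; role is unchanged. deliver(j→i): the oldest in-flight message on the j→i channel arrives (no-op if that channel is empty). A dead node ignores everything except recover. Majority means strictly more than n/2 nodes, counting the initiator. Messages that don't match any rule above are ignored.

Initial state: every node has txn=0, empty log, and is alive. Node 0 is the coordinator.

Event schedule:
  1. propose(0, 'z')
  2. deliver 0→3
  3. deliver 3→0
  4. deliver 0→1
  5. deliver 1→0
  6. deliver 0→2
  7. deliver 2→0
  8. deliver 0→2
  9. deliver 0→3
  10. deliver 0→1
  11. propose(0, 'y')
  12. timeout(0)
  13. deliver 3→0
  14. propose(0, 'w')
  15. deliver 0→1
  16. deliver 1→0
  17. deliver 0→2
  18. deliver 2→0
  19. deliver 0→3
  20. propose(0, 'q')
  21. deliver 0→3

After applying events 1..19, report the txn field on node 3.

after 1 — propose(0,'z'): n0:coor/t1/[-]
after 2 — deliver 0→3: n3:part/t1/[-]
after 3 — deliver 3→0: ·
after 4 — deliver 0→1: n1:part/t1/[-]
after 5 — deliver 1→0: ·
after 6 — deliver 0→2: n2:part/t1/[-]
after 7 — deliver 2→0: n0:coor/t1/[z]
after 8 — deliver 0→2: n2:part/t1/[z]
after 9 — deliver 0→3: n3:part/t1/[z]
after 10 — deliver 0→1: n1:part/t1/[z]
after 11 — propose(0,'y'): n0:coor/t2/[z]
after 12 — timeout(0): n0:coor/t3/[z]
after 13 — deliver 3→0: ·
after 14 — propose(0,'w'): n0:coor/t4/[z]
after 15 — deliver 0→1: n1:part/t2/[z]
after 16 — deliver 1→0: ·
after 17 — deliver 0→2: n2:part/t2/[z]
after 18 — deliver 2→0: ·
after 19 — deliver 0→3: n3:part/t2/[z]

2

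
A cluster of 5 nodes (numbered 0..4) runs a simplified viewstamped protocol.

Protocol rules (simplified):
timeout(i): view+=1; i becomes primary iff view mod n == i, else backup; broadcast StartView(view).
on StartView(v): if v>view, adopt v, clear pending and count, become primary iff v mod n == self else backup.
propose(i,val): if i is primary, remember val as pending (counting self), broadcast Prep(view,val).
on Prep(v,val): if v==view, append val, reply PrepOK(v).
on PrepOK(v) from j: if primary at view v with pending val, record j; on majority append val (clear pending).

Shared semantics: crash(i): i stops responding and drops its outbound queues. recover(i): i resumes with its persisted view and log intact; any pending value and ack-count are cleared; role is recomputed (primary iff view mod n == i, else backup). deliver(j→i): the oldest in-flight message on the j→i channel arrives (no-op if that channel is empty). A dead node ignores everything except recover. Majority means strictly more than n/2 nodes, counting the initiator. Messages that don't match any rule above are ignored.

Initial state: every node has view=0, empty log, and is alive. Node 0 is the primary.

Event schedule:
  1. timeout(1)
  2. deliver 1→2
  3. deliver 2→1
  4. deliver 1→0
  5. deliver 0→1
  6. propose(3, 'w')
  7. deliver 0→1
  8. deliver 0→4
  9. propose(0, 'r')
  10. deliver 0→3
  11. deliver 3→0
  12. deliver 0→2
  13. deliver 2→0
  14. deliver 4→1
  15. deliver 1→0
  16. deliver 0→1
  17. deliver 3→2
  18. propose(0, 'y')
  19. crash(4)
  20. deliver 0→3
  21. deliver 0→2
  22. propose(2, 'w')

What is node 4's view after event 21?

0

step 1 timeout(1): 1={prim,v=1,log=-}
step 2 deliver 1→2: 2={back,v=1,log=-}
step 3 deliver 2→1: —
step 4 deliver 1→0: 0={back,v=1,log=-}
step 5 deliver 0→1: —
step 6 propose(3,'w'): —
step 7 deliver 0→1: —
step 8 deliver 0→4: —
step 9 propose(0,'r'): —
step 10 deliver 0→3: —
step 11 deliver 3→0: —
step 12 deliver 0→2: —
step 13 deliver 2→0: —
step 14 deliver 4→1: —
step 15 deliver 1→0: —
step 16 deliver 0→1: —
step 17 deliver 3→2: —
step 18 propose(0,'y'): —
step 19 crash(4): 4={✗back,v=0,log=-}
step 20 deliver 0→3: —
step 21 deliver 0→2: —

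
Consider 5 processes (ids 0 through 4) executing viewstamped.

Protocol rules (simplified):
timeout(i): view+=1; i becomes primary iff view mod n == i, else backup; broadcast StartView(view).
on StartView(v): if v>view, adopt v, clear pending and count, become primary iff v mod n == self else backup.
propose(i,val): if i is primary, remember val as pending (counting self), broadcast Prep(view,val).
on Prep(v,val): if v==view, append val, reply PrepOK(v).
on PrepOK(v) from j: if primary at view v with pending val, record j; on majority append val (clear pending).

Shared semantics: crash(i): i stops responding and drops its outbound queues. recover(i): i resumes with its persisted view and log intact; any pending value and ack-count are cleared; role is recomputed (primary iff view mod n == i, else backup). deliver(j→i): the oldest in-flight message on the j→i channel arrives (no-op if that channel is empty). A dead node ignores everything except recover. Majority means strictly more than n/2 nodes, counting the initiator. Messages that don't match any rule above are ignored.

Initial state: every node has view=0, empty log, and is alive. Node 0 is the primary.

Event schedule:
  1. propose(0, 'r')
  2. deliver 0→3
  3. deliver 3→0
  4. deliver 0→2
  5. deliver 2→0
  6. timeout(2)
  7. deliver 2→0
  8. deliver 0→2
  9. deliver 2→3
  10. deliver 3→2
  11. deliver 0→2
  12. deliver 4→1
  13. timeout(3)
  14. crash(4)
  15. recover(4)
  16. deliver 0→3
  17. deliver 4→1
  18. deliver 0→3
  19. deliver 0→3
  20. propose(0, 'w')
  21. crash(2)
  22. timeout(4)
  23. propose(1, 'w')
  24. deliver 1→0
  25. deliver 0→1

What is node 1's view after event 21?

0

[1] propose(0,'r') → ∅
[2] deliver 0→3 → N3(back v0 [r])
[3] deliver 3→0 → ∅
[4] deliver 0→2 → N2(back v0 [r])
[5] deliver 2→0 → N0(prim v0 [r])
[6] timeout(2) → N2(back v1 [r])
[7] deliver 2→0 → N0(back v1 [r])
[8] deliver 0→2 → ∅
[9] deliver 2→3 → N3(back v1 [r])
[10] deliver 3→2 → ∅
[11] deliver 0→2 → ∅
[12] deliver 4→1 → ∅
[13] timeout(3) → N3(back v2 [r])
[14] crash(4) → N4(✗back v0 [-])
[15] recover(4) → N4(back v0 [-])
[16] deliver 0→3 → ∅
[17] deliver 4→1 → ∅
[18] deliver 0→3 → ∅
[19] deliver 0→3 → ∅
[20] propose(0,'w') → ∅
[21] crash(2) → N2(✗back v1 [r])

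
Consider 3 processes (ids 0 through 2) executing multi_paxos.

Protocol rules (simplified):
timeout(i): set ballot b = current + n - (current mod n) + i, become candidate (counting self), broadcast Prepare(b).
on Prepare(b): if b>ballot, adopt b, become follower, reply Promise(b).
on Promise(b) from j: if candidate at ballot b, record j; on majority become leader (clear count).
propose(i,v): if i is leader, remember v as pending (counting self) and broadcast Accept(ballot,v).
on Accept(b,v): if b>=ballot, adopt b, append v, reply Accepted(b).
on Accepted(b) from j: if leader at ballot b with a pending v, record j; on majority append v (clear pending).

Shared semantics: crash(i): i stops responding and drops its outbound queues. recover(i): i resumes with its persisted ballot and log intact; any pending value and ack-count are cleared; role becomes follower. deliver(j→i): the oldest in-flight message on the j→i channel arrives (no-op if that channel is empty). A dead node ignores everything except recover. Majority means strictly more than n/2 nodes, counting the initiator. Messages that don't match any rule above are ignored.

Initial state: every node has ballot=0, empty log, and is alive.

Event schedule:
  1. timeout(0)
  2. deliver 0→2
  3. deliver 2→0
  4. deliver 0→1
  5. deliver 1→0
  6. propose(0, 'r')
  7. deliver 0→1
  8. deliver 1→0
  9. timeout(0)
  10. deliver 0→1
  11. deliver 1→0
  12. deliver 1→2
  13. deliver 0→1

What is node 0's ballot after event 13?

6

step 1 timeout(0): 0={cand,b=3,log=-}
step 2 deliver 0→2: 2={foll,b=3,log=-}
step 3 deliver 2→0: 0={lead,b=3,log=-}
step 4 deliver 0→1: 1={foll,b=3,log=-}
step 5 deliver 1→0: —
step 6 propose(0,'r'): —
step 7 deliver 0→1: 1={foll,b=3,log=r}
step 8 deliver 1→0: 0={lead,b=3,log=r}
step 9 timeout(0): 0={cand,b=6,log=r}
step 10 deliver 0→1: 1={foll,b=6,log=r}
step 11 deliver 1→0: 0={lead,b=6,log=r}
step 12 deliver 1→2: —
step 13 deliver 0→1: —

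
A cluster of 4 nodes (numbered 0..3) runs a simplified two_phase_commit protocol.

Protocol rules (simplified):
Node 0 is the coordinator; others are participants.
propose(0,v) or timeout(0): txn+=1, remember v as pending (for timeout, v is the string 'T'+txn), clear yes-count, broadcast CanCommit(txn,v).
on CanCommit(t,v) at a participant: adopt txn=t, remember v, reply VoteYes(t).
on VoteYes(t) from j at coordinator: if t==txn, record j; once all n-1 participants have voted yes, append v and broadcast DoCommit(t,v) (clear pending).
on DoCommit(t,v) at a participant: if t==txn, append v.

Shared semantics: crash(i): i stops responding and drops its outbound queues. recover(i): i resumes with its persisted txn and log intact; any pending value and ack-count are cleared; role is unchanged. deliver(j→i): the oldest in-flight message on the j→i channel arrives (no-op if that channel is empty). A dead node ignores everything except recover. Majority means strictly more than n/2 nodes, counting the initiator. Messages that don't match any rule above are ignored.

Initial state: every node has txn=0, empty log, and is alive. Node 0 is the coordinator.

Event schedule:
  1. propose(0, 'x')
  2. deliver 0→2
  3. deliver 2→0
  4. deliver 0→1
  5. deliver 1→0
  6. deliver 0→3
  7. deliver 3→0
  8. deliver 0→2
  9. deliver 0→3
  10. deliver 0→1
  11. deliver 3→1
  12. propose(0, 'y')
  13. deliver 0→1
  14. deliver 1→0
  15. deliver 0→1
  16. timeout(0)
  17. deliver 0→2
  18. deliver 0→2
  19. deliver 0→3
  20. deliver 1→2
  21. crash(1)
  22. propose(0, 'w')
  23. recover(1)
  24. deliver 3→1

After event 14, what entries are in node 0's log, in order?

x

1. propose(0,'x'):  <0:coor t1 ->
2. deliver 0→2:  <2:part t1 ->
3. deliver 2→0:  nop
4. deliver 0→1:  <1:part t1 ->
5. deliver 1→0:  nop
6. deliver 0→3:  <3:part t1 ->
7. deliver 3→0:  <0:coor t1 x>
8. deliver 0→2:  <2:part t1 x>
9. deliver 0→3:  <3:part t1 x>
10. deliver 0→1:  <1:part t1 x>
11. deliver 3→1:  nop
12. propose(0,'y'):  <0:coor t2 x>
13. deliver 0→1:  <1:part t2 x>
14. deliver 1→0:  nop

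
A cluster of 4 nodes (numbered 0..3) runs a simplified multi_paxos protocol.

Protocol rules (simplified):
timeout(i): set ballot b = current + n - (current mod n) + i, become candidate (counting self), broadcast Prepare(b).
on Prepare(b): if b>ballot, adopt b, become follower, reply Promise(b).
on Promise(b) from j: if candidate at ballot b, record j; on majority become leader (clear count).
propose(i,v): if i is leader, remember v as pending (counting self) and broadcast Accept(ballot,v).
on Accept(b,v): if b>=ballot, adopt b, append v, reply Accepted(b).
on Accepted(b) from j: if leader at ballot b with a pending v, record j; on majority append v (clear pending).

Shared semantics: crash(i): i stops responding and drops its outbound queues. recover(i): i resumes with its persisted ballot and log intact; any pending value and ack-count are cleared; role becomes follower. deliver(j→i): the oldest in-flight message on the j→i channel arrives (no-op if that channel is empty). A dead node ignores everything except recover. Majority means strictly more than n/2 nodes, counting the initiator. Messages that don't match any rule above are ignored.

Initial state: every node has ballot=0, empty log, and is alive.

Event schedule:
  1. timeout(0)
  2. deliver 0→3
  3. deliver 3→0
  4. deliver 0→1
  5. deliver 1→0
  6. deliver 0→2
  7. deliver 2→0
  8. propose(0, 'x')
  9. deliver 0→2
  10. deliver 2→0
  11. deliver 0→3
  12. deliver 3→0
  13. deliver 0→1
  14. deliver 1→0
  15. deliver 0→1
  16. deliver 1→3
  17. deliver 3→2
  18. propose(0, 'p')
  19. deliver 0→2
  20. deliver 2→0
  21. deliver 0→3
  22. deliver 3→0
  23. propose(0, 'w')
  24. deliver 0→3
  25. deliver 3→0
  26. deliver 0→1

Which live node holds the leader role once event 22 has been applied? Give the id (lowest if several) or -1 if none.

1. timeout(0):  <0:cand b4 ->
2. deliver 0→3:  <3:foll b4 ->
3. deliver 3→0:  nop
4. deliver 0→1:  <1:foll b4 ->
5. deliver 1→0:  <0:lead b4 ->
6. deliver 0→2:  <2:foll b4 ->
7. deliver 2→0:  nop
8. propose(0,'x'):  nop
9. deliver 0→2:  <2:foll b4 x>
10. deliver 2→0:  nop
11. deliver 0→3:  <3:foll b4 x>
12. deliver 3→0:  <0:lead b4 x>
13. deliver 0→1:  <1:foll b4 x>
14. deliver 1→0:  nop
15. deliver 0→1:  nop
16. deliver 1→3:  nop
17. deliver 3→2:  nop
18. propose(0,'p'):  nop
19. deliver 0→2:  <2:foll b4 x,p>
20. deliver 2→0:  nop
21. deliver 0→3:  <3:foll b4 x,p>
22. deliver 3→0:  <0:lead b4 x,p>

0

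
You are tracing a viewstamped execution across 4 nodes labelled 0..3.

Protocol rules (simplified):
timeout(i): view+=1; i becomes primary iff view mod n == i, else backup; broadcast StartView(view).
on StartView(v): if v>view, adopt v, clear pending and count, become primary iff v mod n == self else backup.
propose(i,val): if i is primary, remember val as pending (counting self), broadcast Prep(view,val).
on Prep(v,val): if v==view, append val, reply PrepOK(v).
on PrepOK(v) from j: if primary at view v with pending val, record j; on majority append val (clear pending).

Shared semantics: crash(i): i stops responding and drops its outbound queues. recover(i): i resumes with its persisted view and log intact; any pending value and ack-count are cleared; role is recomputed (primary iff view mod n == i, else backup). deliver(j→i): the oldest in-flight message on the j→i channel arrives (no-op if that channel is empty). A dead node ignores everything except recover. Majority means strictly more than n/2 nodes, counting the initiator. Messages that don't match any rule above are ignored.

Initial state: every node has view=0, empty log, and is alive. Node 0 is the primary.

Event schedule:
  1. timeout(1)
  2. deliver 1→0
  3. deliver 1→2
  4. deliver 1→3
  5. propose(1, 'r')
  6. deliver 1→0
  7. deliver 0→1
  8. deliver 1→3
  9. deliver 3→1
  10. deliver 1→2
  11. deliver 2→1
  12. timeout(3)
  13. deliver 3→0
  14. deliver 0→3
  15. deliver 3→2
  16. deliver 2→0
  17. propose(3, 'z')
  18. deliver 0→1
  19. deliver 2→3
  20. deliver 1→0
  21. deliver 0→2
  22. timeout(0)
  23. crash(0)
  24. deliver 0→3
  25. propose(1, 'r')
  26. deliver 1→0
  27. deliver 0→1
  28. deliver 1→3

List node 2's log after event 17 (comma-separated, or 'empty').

r

after 1 — timeout(1): n1:prim/v1/[-]
after 2 — deliver 1→0: n0:back/v1/[-]
after 3 — deliver 1→2: n2:back/v1/[-]
after 4 — deliver 1→3: n3:back/v1/[-]
after 5 — propose(1,'r'): ·
after 6 — deliver 1→0: n0:back/v1/[r]
after 7 — deliver 0→1: ·
after 8 — deliver 1→3: n3:back/v1/[r]
after 9 — deliver 3→1: n1:prim/v1/[r]
after 10 — deliver 1→2: n2:back/v1/[r]
after 11 — deliver 2→1: ·
after 12 — timeout(3): n3:back/v2/[r]
after 13 — deliver 3→0: n0:back/v2/[r]
after 14 — deliver 0→3: ·
after 15 — deliver 3→2: n2:prim/v2/[r]
after 16 — deliver 2→0: ·
after 17 — propose(3,'z'): ·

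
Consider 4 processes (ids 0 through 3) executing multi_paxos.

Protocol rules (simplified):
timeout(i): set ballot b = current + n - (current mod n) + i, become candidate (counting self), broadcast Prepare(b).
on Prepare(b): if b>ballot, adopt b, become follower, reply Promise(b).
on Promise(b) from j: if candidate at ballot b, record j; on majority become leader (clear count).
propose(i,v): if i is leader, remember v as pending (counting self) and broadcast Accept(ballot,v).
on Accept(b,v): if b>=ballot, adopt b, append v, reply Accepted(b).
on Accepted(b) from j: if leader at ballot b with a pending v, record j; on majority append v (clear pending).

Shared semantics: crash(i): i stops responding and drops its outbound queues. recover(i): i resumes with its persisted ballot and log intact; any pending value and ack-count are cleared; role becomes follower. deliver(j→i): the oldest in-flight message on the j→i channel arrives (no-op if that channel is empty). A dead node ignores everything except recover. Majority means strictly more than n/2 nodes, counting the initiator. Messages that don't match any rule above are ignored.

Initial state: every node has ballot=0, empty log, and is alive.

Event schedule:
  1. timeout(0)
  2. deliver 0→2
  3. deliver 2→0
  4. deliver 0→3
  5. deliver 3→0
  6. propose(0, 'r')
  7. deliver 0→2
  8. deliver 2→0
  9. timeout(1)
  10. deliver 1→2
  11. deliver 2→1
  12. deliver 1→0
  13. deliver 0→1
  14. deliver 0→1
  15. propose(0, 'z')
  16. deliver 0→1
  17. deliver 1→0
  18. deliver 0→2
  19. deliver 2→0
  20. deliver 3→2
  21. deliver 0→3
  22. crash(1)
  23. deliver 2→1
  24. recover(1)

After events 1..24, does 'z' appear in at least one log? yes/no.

no

e1 timeout(0): 0[cand,b=4,-]
e2 deliver 0→2: 2[foll,b=4,-]
e3 deliver 2→0: ·
e4 deliver 0→3: 3[foll,b=4,-]
e5 deliver 3→0: 0[lead,b=4,-]
e6 propose(0,'r'): ·
e7 deliver 0→2: 2[foll,b=4,r]
e8 deliver 2→0: ·
e9 timeout(1): 1[cand,b=5,-]
e10 deliver 1→2: 2[foll,b=5,r]
e11 deliver 2→1: ·
e12 deliver 1→0: 0[foll,b=5,-]
e13 deliver 0→1: ·
e14 deliver 0→1: ·
e15 propose(0,'z'): ·
e16 deliver 0→1: 1[lead,b=5,-]
e17 deliver 1→0: ·
e18 deliver 0→2: ·
e19 deliver 2→0: ·
e20 deliver 3→2: ·
e21 deliver 0→3: 3[foll,b=4,r]
e22 crash(1): 1[✗lead,b=5,-]
e23 deliver 2→1: ·
e24 recover(1): 1[foll,b=5,-]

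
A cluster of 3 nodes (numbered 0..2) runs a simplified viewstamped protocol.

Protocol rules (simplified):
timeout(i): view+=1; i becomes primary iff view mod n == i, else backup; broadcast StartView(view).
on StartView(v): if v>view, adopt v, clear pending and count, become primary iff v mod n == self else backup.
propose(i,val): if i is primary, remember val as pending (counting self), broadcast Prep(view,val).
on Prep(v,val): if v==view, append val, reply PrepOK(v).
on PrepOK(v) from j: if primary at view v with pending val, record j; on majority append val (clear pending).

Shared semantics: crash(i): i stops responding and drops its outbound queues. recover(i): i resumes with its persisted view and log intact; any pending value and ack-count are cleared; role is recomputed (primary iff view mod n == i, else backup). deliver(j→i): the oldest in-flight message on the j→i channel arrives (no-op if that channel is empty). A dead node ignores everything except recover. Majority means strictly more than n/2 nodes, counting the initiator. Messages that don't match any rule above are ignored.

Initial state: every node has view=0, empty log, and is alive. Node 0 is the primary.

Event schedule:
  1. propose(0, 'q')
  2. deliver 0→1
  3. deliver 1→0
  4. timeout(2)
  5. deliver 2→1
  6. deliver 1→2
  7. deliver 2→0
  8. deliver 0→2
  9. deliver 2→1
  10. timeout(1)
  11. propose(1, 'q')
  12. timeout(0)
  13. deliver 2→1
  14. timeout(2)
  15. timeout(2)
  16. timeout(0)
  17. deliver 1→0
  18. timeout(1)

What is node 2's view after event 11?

1. propose(0,'q'):  nop
2. deliver 0→1:  <1:back v0 q>
3. deliver 1→0:  <0:prim v0 q>
4. timeout(2):  <2:back v1 ->
5. deliver 2→1:  <1:prim v1 q>
6. deliver 1→2:  nop
7. deliver 2→0:  <0:back v1 q>
8. deliver 0→2:  nop
9. deliver 2→1:  nop
10. timeout(1):  <1:back v2 q>
11. propose(1,'q'):  nop

1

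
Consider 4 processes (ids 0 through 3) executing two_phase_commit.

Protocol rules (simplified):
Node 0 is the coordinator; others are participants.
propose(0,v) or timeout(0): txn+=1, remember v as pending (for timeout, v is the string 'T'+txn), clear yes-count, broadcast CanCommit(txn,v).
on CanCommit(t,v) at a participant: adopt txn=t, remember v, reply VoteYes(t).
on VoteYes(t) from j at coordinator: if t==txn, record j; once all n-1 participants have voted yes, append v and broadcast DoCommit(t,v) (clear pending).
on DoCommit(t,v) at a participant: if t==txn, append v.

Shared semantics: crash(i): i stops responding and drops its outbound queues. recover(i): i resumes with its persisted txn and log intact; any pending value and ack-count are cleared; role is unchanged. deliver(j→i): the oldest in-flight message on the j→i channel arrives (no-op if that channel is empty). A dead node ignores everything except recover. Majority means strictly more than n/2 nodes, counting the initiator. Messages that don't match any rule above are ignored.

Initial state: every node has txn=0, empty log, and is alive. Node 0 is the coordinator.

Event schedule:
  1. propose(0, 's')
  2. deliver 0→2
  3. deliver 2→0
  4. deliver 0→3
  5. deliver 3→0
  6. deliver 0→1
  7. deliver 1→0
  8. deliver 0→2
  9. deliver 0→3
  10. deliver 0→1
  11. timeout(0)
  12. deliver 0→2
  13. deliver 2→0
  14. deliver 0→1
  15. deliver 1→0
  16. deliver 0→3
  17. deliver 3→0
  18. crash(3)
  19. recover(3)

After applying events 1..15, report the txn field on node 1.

1. propose(0,'s'):  <0:coor t1 ->
2. deliver 0→2:  <2:part t1 ->
3. deliver 2→0:  nop
4. deliver 0→3:  <3:part t1 ->
5. deliver 3→0:  nop
6. deliver 0→1:  <1:part t1 ->
7. deliver 1→0:  <0:coor t1 s>
8. deliver 0→2:  <2:part t1 s>
9. deliver 0→3:  <3:part t1 s>
10. deliver 0→1:  <1:part t1 s>
11. timeout(0):  <0:coor t2 s>
12. deliver 0→2:  <2:part t2 s>
13. deliver 2→0:  nop
14. deliver 0→1:  <1:part t2 s>
15. deliver 1→0:  nop

2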